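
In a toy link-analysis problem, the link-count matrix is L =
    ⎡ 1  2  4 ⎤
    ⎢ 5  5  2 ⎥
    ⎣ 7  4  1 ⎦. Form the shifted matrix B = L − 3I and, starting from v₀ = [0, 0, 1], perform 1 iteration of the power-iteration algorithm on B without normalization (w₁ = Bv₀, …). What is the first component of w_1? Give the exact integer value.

B = L − 3I has rows (-2, 2, 4); (5, 2, 2); (7, 4, -2)
w1 = Bv₀ = (4, 2, -2)
Requested component of w1: 4

4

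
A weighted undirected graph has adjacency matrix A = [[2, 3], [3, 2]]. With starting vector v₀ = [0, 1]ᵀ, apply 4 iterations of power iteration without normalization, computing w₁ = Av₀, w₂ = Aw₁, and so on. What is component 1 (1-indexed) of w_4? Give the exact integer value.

w1 = Av₀ = (2·0 + 3·1; 3·0 + 2·1) = (3, 2)
w2 = Aw1 = (2·3 + 3·2; 3·3 + 2·2) = (12, 13)
w3 = Aw2 = (63, 62)
w4 = Aw3 = (312, 313)
The requested component of w4 is 312.

312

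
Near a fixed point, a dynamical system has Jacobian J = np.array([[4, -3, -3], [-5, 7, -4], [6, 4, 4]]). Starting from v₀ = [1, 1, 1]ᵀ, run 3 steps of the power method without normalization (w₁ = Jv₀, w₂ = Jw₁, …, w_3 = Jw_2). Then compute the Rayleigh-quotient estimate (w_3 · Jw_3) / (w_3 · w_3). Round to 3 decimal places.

λ ≈ 4.700

w1 = Jv₀ = (4·1 + (-3)·1 + (-3)·1; (-5)·1 + 7·1 + (-4)·1; 6·1 + 4·1 + 4·1) = (-2, -2, 14)
w2 = Jw1 = (4·(-2) + (-3)·(-2) + (-3)·14; (-5)·(-2) + 7·(-2) + (-4)·14; 6·(-2) + 4·(-2) + 4·14) = (-44, -60, 36)
w3 = Jw2 = (-104, -344, -360)
Jw3 = (1696, -448, -3440)
w3·Jw3 = (-104)·1696 + (-344)·(-448) + (-360)·(-3440) = 1216128; w3·w3 = (-104)·(-104) + (-344)·(-344) + (-360)·(-360) = 258752
λ ≈ 1216128/258752 = 4.700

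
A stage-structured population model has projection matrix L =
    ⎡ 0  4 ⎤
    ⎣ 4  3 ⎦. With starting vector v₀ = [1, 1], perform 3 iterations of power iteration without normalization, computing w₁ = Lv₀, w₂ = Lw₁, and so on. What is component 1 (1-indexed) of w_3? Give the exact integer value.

w1 = Lv₀ = (0·1 + 4·1; 4·1 + 3·1) = (4, 7)
w2 = Lw1 = (0·4 + 4·7; 4·4 + 3·7) = (28, 37)
w3 = Lw2 = (148, 223)
The requested component of w3 is 148.

148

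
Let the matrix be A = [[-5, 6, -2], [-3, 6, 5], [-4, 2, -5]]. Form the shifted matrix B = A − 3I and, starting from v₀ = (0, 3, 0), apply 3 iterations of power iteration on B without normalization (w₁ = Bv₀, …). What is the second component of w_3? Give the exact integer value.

B = A − 3I has rows (-8, 6, -2); (-3, 3, 5); (-4, 2, -8)
w1 = Bv₀ = ((-8)·0 + 6·3 + (-2)·0; (-3)·0 + 3·3 + 5·0; (-4)·0 + 2·3 + (-8)·0) = (18, 9, 6)
w2 = Bw1 = ((-8)·18 + 6·9 + (-2)·6; (-3)·18 + 3·9 + 5·6; (-4)·18 + 2·9 + (-8)·6) = (-102, 3, -102)
w3 = Bw2 = (1038, -195, 1230)
Requested component of w3: -195

-195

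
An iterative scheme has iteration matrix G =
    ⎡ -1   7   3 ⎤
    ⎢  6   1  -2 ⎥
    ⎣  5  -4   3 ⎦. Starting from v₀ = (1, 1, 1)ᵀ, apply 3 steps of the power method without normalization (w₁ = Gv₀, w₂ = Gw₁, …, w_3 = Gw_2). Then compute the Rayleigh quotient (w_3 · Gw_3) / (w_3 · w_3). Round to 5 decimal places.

5.27081

w1 = Gv₀ = ((-1)·1 + 7·1 + 3·1; 6·1 + 1·1 + (-2)·1; 5·1 + (-4)·1 + 3·1) = (9, 5, 4)
w2 = Gw1 = ((-1)·9 + 7·5 + 3·4; 6·9 + 1·5 + (-2)·4; 5·9 + (-4)·5 + 3·4) = (38, 51, 37)
w3 = Gw2 = (430, 205, 97)
Gw3 = (1296, 2591, 1621)
w3·Gw3 = 430·1296 + 205·2591 + 97·1621 = 1245672; w3·w3 = 430·430 + 205·205 + 97·97 = 236334
λ ≈ 1245672/236334 = 5.27081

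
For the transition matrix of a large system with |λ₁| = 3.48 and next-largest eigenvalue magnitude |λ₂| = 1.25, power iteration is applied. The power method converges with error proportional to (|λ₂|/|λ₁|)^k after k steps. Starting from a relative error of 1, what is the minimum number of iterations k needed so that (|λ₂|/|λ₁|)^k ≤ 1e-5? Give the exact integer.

12

|λ₂/λ₁| = 1.25/3.48 = 0.35920
Need k ≥ ln(1e-5) / ln(0.35920) = -11.5129 / -1.0239 ≈ 11.244
Smallest integer k satisfying the bound: 12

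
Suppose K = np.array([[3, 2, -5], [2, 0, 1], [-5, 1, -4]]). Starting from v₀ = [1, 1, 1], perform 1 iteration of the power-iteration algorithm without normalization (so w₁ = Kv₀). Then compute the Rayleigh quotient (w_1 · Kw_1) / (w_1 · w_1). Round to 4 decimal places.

λ ≈ -4.1644

w1 = Kv₀ = (3·1 + 2·1 + (-5)·1; 2·1 + 0·1 + 1·1; (-5)·1 + 1·1 + (-4)·1) = (0, 3, -8)
Kw1 = (46, -8, 35)
w1·Kw1 = 0·46 + 3·(-8) + (-8)·35 = -304; w1·w1 = 0·0 + 3·3 + (-8)·(-8) = 73
λ ≈ -304/73 = -4.1644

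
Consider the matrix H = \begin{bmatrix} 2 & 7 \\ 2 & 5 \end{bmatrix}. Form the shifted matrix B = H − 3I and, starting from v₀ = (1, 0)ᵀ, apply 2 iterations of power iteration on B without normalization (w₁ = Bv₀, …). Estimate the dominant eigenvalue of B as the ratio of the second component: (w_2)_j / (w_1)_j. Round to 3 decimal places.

B = H − 3I has rows (-1, 7); (2, 2)
w1 = Bv₀ = ((-1)·1 + 7·0; 2·1 + 2·0) = (-1, 2)
w2 = Bw1 = ((-1)·(-1) + 7·2; 2·(-1) + 2·2) = (15, 2)
Ratio: 2/2 = 1.000

μ ≈ 1.000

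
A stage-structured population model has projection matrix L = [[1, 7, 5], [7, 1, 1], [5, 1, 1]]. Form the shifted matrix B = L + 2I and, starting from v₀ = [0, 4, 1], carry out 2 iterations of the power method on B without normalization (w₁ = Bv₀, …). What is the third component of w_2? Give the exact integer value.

B = L + 2I has rows (3, 7, 5); (7, 3, 1); (5, 1, 3)
w1 = Bv₀ = (3·0 + 7·4 + 5·1; 7·0 + 3·4 + 1·1; 5·0 + 1·4 + 3·1) = (33, 13, 7)
w2 = Bw1 = (3·33 + 7·13 + 5·7; 7·33 + 3·13 + 1·7; 5·33 + 1·13 + 3·7) = (225, 277, 199)
Requested component of w2: 199

199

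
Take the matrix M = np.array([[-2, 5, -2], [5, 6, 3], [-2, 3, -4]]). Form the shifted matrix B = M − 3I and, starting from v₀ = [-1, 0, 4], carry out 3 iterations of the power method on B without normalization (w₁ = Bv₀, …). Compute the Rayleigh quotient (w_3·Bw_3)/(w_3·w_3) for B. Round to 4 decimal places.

-10.3321

B = M − 3I has rows (-5, 5, -2); (5, 3, 3); (-2, 3, -7)
w1 = Bv₀ = (-3, 7, -26)
w2 = Bw1 = (102, -72, 209)
w3 = Bw2 = (-1288, 921, -1883)
Bw3 = (14811, -9326, 18520)
w3·Bw3 = -62538974; w3·w3 = 6052874; μ ≈ -62538974/6052874 = -10.3321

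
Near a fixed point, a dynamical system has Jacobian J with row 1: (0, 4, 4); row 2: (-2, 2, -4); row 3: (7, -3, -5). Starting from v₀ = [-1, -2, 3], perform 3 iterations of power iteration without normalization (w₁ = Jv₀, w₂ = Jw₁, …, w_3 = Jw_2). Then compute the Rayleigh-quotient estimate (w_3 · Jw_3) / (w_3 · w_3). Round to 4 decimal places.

w1 = Jv₀ = (0·(-1) + 4·(-2) + 4·3; (-2)·(-1) + 2·(-2) + (-4)·3; 7·(-1) + (-3)·(-2) + (-5)·3) = (4, -14, -16)
w2 = Jw1 = (0·4 + 4·(-14) + 4·(-16); (-2)·4 + 2·(-14) + (-4)·(-16); 7·4 + (-3)·(-14) + (-5)·(-16)) = (-120, 28, 150)
w3 = Jw2 = (712, -304, -1674)
Jw3 = (-7912, 4664, 14266)
w3·Jw3 = 712·(-7912) + (-304)·4664 + (-1674)·14266 = -30932484; w3·w3 = 712·712 + (-304)·(-304) + (-1674)·(-1674) = 3401636
λ ≈ -30932484/3401636 = -9.0934

-9.0934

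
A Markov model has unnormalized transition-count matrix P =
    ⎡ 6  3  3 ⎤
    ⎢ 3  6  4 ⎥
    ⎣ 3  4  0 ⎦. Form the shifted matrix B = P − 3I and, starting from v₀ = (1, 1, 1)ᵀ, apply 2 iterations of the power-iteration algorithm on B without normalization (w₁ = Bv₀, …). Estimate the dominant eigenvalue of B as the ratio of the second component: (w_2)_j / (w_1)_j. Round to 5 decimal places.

7.30000

B = P − 3I has rows (3, 3, 3); (3, 3, 4); (3, 4, -3)
w1 = Bv₀ = (3·1 + 3·1 + 3·1; 3·1 + 3·1 + 4·1; 3·1 + 4·1 + (-3)·1) = (9, 10, 4)
w2 = Bw1 = (3·9 + 3·10 + 3·4; 3·9 + 3·10 + 4·4; 3·9 + 4·10 + (-3)·4) = (69, 73, 55)
Ratio: 73/10 = 7.30000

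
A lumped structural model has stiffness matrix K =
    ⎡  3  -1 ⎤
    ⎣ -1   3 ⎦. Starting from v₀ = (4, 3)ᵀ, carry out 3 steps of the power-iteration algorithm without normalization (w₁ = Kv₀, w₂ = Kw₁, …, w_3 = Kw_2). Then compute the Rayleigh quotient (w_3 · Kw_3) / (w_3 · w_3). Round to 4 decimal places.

w1 = Kv₀ = (9, 5)
w2 = Kw1 = (22, 6)
w3 = Kw2 = (60, -4)
Kw3 = (184, -72)
w3·Kw3 = 60·184 + (-4)·(-72) = 11328; w3·w3 = 60·60 + (-4)·(-4) = 3616
λ ≈ 11328/3616 = 3.1327

3.1327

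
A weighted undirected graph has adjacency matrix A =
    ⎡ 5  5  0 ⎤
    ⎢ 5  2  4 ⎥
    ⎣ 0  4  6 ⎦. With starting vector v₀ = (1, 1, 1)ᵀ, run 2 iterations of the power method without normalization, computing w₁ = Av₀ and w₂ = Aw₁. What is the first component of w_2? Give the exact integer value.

w1 = Av₀ = (5·1 + 5·1 + 0·1; 5·1 + 2·1 + 4·1; 0·1 + 4·1 + 6·1) = (10, 11, 10)
w2 = Aw1 = (5·10 + 5·11 + 0·10; 5·10 + 2·11 + 4·10; 0·10 + 4·11 + 6·10) = (105, 112, 104)
The requested component of w2 is 105.

105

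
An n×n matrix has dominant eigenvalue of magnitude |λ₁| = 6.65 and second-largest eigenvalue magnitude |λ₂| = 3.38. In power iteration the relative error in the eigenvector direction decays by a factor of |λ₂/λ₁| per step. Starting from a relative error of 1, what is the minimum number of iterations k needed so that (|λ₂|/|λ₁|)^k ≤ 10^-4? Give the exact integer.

14

|λ₂/λ₁| = 3.38/6.65 = 0.50827
Need k ≥ ln(10^-4) / ln(0.50827) = -9.2103 / -0.6767 ≈ 13.610
Smallest integer k satisfying the bound: 14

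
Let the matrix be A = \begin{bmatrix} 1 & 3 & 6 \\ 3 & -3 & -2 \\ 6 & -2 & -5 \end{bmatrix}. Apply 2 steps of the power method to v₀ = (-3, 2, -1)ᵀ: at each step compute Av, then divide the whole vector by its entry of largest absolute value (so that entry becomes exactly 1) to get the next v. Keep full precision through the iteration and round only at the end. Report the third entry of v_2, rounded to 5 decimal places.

-0.64583

Av0 = (-3.000000, -13.000000, -17.000000); divide by -17.000000 → v1 = (0.176471, 0.764706, 1.000000)
Av1 = (8.470588, -3.764706, -5.470588); divide by 8.470588 → v2 = (1.000000, -0.444444, -0.645833)
Requested entry of v2: 93/-144 = -0.64583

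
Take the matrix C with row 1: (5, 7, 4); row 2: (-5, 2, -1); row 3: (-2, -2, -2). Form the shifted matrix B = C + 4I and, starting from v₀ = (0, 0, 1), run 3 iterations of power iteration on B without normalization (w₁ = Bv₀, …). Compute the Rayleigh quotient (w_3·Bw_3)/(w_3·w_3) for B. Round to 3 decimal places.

5.491

B = C + 4I has rows (9, 7, 4); (-5, 6, -1); (-2, -2, 2)
w1 = Bv₀ = (9·0 + 7·0 + 4·1; (-5)·0 + 6·0 + (-1)·1; (-2)·0 + (-2)·0 + 2·1) = (4, -1, 2)
w2 = Bw1 = (9·4 + 7·(-1) + 4·2; (-5)·4 + 6·(-1) + (-1)·2; (-2)·4 + (-2)·(-1) + 2·2) = (37, -28, -2)
w3 = Bw2 = (129, -351, -22)
Bw3 = (-1384, -2729, 400)
w3·Bw3 = 770543; w3·w3 = 140326; μ ≈ 770543/140326 = 5.491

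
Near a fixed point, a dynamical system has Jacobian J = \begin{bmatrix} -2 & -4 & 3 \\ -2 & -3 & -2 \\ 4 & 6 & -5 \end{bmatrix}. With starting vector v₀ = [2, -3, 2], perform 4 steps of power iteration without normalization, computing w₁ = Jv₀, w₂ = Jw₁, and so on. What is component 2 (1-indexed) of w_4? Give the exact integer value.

w1 = Jv₀ = ((-2)·2 + (-4)·(-3) + 3·2; (-2)·2 + (-3)·(-3) + (-2)·2; 4·2 + 6·(-3) + (-5)·2) = (14, 1, -20)
w2 = Jw1 = ((-2)·14 + (-4)·1 + 3·(-20); (-2)·14 + (-3)·1 + (-2)·(-20); 4·14 + 6·1 + (-5)·(-20)) = (-92, 9, 162)
w3 = Jw2 = (634, -167, -1124)
w4 = Jw3 = (-3972, 1481, 7154)
The requested component of w4 is 1481.

1481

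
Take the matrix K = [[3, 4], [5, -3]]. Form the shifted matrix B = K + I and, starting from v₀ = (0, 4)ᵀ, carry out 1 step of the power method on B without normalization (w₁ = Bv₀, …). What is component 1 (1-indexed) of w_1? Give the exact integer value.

B = K + I has rows (4, 4); (5, -2)
w1 = Bv₀ = (4·0 + 4·4; 5·0 + (-2)·4) = (16, -8)
Requested component of w1: 16

16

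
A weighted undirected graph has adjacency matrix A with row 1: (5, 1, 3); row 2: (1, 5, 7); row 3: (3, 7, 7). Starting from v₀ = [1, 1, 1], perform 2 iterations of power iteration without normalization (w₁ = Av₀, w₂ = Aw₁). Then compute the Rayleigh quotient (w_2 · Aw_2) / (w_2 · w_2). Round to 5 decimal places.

w1 = Av₀ = (5·1 + 1·1 + 3·1; 1·1 + 5·1 + 7·1; 3·1 + 7·1 + 7·1) = (9, 13, 17)
w2 = Aw1 = (5·9 + 1·13 + 3·17; 1·9 + 5·13 + 7·17; 3·9 + 7·13 + 7·17) = (109, 193, 237)
Aw2 = (1449, 2733, 3337)
w2·Aw2 = 109·1449 + 193·2733 + 237·3337 = 1476279; w2·w2 = 109·109 + 193·193 + 237·237 = 105299
λ ≈ 1476279/105299 = 14.01988

λ ≈ 14.01988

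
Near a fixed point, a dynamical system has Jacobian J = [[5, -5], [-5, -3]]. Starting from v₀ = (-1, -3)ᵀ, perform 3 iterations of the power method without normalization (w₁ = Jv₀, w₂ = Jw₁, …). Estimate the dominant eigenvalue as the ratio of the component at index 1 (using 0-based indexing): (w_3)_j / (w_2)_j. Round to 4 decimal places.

-4.0870

w1 = Jv₀ = (10, 14)
w2 = Jw1 = (-20, -92)
w3 = Jw2 = (360, 376)
Ratio at component: 376 / -92 = -4.0870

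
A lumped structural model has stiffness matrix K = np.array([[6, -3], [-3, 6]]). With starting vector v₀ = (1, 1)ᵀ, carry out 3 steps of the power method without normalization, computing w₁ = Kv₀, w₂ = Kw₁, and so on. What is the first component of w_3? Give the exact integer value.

27

w1 = Kv₀ = (3, 3)
w2 = Kw1 = (9, 9)
w3 = Kw2 = (27, 27)
The requested component of w3 is 27.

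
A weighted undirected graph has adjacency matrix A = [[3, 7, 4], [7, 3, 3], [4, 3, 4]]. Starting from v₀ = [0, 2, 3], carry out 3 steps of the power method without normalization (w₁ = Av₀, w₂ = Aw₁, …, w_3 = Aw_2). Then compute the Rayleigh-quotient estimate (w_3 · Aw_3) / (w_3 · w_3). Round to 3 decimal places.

λ ≈ 12.788

w1 = Av₀ = (3·0 + 7·2 + 4·3; 7·0 + 3·2 + 3·3; 4·0 + 3·2 + 4·3) = (26, 15, 18)
w2 = Aw1 = (3·26 + 7·15 + 4·18; 7·26 + 3·15 + 3·18; 4·26 + 3·15 + 4·18) = (255, 281, 221)
w3 = Aw2 = (3616, 3291, 2747)
Aw3 = (44873, 43426, 35325)
w3·Aw3 = 3616·44873 + 3291·43426 + 2747·35325 = 402213509; w3·w3 = 3616·3616 + 3291·3291 + 2747·2747 = 31452146
λ ≈ 402213509/31452146 = 12.788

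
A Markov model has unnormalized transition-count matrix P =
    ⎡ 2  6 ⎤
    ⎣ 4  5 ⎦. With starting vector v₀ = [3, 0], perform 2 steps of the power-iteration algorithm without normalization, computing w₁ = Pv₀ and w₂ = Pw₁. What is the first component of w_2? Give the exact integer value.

84

w1 = Pv₀ = (6, 12)
w2 = Pw1 = (84, 84)
The requested component of w2 is 84.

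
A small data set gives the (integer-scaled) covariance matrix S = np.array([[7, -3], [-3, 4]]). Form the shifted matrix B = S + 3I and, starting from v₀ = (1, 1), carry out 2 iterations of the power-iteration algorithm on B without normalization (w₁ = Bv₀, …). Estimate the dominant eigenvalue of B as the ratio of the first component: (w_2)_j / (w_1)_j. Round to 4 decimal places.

8.2857

B = S + 3I has rows (10, -3); (-3, 7)
w1 = Bv₀ = (10·1 + (-3)·1; (-3)·1 + 7·1) = (7, 4)
w2 = Bw1 = (10·7 + (-3)·4; (-3)·7 + 7·4) = (58, 7)
Ratio: 58/7 = 8.2857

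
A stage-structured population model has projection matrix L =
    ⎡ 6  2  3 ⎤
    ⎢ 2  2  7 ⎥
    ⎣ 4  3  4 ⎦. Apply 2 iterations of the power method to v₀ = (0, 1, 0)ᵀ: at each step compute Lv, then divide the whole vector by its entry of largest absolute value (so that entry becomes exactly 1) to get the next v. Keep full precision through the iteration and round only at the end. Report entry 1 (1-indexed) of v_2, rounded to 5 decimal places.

Lv0 = (2.000000, 2.000000, 3.000000); divide by 3.000000 → v1 = (0.666667, 0.666667, 1.000000)
Lv1 = (8.333333, 9.666667, 8.666667); divide by 9.666667 → v2 = (0.862069, 1.000000, 0.896552)
Requested entry of v2: 25/29 = 0.86207

0.86207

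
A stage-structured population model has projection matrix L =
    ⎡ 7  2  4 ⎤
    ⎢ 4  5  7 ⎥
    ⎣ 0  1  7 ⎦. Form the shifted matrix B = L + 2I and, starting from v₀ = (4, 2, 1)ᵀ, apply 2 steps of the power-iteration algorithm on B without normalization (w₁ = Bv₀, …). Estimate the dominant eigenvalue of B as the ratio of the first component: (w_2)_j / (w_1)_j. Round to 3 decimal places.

μ ≈ 11.682

B = L + 2I has rows (9, 2, 4); (4, 7, 7); (0, 1, 9)
w1 = Bv₀ = (44, 37, 11)
w2 = Bw1 = (514, 512, 136)
Ratio: 514/44 = 11.682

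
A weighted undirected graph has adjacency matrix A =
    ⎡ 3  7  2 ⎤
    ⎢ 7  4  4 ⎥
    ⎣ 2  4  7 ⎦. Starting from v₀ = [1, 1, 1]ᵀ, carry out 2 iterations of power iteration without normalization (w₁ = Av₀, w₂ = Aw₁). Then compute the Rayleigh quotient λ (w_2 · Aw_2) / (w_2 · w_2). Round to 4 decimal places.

λ ≈ 13.4247

w1 = Av₀ = (3·1 + 7·1 + 2·1; 7·1 + 4·1 + 4·1; 2·1 + 4·1 + 7·1) = (12, 15, 13)
w2 = Aw1 = (3·12 + 7·15 + 2·13; 7·12 + 4·15 + 4·13; 2·12 + 4·15 + 7·13) = (167, 196, 175)
Aw2 = (2223, 2653, 2343)
w2·Aw2 = 167·2223 + 196·2653 + 175·2343 = 1301254; w2·w2 = 167·167 + 196·196 + 175·175 = 96930
λ ≈ 1301254/96930 = 13.4247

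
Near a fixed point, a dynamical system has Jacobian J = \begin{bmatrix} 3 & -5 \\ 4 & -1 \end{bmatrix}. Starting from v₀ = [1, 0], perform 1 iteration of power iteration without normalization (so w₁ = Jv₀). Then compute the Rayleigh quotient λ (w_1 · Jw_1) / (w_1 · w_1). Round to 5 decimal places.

w1 = Jv₀ = (3·1 + (-5)·0; 4·1 + (-1)·0) = (3, 4)
Jw1 = (-11, 8)
w1·Jw1 = 3·(-11) + 4·8 = -1; w1·w1 = 3·3 + 4·4 = 25
λ ≈ -1/25 = -0.04000

-0.04000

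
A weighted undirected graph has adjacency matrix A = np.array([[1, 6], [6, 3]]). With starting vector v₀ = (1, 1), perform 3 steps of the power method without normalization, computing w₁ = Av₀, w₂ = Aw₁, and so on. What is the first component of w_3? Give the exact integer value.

w1 = Av₀ = (1·1 + 6·1; 6·1 + 3·1) = (7, 9)
w2 = Aw1 = (1·7 + 6·9; 6·7 + 3·9) = (61, 69)
w3 = Aw2 = (475, 573)
The requested component of w3 is 475.

475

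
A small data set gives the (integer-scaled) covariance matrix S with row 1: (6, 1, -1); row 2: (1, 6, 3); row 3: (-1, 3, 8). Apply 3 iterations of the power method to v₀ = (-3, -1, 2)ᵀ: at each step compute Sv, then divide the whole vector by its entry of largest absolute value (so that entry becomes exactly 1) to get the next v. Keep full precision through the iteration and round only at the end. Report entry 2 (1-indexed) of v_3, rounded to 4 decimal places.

0.2546

Sv0 = (-21.00000, -3.00000, 16.00000); divide by -21.00000 → v1 = (1.00000, 0.14286, -0.76190)
Sv1 = (6.90476, -0.42857, -6.66667); divide by 6.90476 → v2 = (1.00000, -0.06207, -0.96552)
Sv2 = (6.90345, -2.26897, -8.91034); divide by -8.91034 → v3 = (-0.77477, 0.25464, 1.00000)
Requested entry of v3: 329/1292 = 0.2546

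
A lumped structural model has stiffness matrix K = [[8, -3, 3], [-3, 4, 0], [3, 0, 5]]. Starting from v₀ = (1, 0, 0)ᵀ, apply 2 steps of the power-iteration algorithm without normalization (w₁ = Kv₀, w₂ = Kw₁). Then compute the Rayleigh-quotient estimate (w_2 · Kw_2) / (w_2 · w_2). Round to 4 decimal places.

w1 = Kv₀ = (8, -3, 3)
w2 = Kw1 = (82, -36, 39)
Kw2 = (881, -390, 441)
w2·Kw2 = 82·881 + (-36)·(-390) + 39·441 = 103481; w2·w2 = 82·82 + (-36)·(-36) + 39·39 = 9541
λ ≈ 103481/9541 = 10.8459

10.8459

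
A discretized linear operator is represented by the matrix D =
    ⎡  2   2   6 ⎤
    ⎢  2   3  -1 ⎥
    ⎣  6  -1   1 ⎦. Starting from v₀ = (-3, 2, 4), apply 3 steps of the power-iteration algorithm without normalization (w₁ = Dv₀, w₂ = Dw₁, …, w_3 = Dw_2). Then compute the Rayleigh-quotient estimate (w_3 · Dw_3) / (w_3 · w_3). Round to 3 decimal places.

-2.859

w1 = Dv₀ = (2·(-3) + 2·2 + 6·4; 2·(-3) + 3·2 + (-1)·4; 6·(-3) + (-1)·2 + 1·4) = (22, -4, -16)
w2 = Dw1 = (2·22 + 2·(-4) + 6·(-16); 2·22 + 3·(-4) + (-1)·(-16); 6·22 + (-1)·(-4) + 1·(-16)) = (-60, 48, 120)
w3 = Dw2 = (696, -96, -288)
Dw3 = (-528, 1392, 3984)
w3·Dw3 = 696·(-528) + (-96)·1392 + (-288)·3984 = -1648512; w3·w3 = 696·696 + (-96)·(-96) + (-288)·(-288) = 576576
λ ≈ -1648512/576576 = -2.859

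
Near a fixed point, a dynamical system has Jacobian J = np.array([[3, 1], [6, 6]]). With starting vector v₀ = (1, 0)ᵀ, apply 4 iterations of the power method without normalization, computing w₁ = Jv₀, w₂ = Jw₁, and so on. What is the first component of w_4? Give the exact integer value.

711

w1 = Jv₀ = (3·1 + 1·0; 6·1 + 6·0) = (3, 6)
w2 = Jw1 = (3·3 + 1·6; 6·3 + 6·6) = (15, 54)
w3 = Jw2 = (99, 414)
w4 = Jw3 = (711, 3078)
The requested component of w4 is 711.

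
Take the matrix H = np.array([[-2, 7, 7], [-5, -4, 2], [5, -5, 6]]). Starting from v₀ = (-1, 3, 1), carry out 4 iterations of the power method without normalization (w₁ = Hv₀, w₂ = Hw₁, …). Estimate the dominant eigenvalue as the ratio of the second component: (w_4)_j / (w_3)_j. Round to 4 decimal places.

w1 = Hv₀ = (30, -5, -14)
w2 = Hw1 = (-193, -158, 91)
w3 = Hw2 = (-83, 1779, 371)
w4 = Hw3 = (15216, -5959, -7084)
Ratio at component: -5959 / 1779 = -3.3496

λ ≈ -3.3496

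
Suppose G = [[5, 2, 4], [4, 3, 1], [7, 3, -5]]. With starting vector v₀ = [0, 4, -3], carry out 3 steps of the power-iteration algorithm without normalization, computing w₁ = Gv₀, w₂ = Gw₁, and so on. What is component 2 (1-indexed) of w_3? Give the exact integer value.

402

w1 = Gv₀ = (5·0 + 2·4 + 4·(-3); 4·0 + 3·4 + 1·(-3); 7·0 + 3·4 + (-5)·(-3)) = (-4, 9, 27)
w2 = Gw1 = (5·(-4) + 2·9 + 4·27; 4·(-4) + 3·9 + 1·27; 7·(-4) + 3·9 + (-5)·27) = (106, 38, -136)
w3 = Gw2 = (62, 402, 1536)
The requested component of w3 is 402.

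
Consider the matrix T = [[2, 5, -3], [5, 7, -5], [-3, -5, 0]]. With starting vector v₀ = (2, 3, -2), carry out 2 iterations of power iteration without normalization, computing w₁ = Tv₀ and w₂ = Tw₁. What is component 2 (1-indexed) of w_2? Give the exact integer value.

517

w1 = Tv₀ = (25, 41, -21)
w2 = Tw1 = (318, 517, -280)
The requested component of w2 is 517.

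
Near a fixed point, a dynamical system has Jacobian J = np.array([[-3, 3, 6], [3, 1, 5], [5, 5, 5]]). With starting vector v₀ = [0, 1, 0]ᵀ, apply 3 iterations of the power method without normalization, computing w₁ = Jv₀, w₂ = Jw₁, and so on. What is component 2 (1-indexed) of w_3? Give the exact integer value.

w1 = Jv₀ = ((-3)·0 + 3·1 + 6·0; 3·0 + 1·1 + 5·0; 5·0 + 5·1 + 5·0) = (3, 1, 5)
w2 = Jw1 = ((-3)·3 + 3·1 + 6·5; 3·3 + 1·1 + 5·5; 5·3 + 5·1 + 5·5) = (24, 35, 45)
w3 = Jw2 = (303, 332, 520)
The requested component of w3 is 332.

332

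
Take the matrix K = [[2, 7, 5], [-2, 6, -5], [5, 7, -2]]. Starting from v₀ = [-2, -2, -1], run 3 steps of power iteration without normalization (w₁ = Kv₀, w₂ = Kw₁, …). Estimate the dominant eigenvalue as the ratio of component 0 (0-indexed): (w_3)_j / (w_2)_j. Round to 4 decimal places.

w1 = Kv₀ = (2·(-2) + 7·(-2) + 5·(-1); (-2)·(-2) + 6·(-2) + (-5)·(-1); 5·(-2) + 7·(-2) + (-2)·(-1)) = (-23, -3, -22)
w2 = Kw1 = (2·(-23) + 7·(-3) + 5·(-22); (-2)·(-23) + 6·(-3) + (-5)·(-22); 5·(-23) + 7·(-3) + (-2)·(-22)) = (-177, 138, -92)
w3 = Kw2 = (152, 1642, 265)
Ratio at component: 152 / -177 = -0.8588

λ ≈ -0.8588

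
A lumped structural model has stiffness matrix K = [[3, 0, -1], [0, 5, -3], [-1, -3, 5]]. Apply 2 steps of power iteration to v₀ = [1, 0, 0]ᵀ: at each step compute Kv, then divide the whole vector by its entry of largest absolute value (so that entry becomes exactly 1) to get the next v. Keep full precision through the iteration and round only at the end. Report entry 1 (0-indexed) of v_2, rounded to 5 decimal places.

0.30000

Kv0 = (3.000000, 0.000000, -1.000000); divide by 3.000000 → v1 = (1.000000, 0.000000, -0.333333)
Kv1 = (3.333333, 1.000000, -2.666667); divide by 3.333333 → v2 = (1.000000, 0.300000, -0.800000)
Requested entry of v2: 3/10 = 0.30000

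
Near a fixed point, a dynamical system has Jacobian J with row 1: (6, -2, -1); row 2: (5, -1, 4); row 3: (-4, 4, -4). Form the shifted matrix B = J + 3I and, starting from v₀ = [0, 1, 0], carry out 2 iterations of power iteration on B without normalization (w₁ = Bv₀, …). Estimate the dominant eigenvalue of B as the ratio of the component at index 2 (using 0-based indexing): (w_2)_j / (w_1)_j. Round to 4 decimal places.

B = J + 3I has rows (9, -2, -1); (5, 2, 4); (-4, 4, -1)
w1 = Bv₀ = (9·0 + (-2)·1 + (-1)·0; 5·0 + 2·1 + 4·0; (-4)·0 + 4·1 + (-1)·0) = (-2, 2, 4)
w2 = Bw1 = (9·(-2) + (-2)·2 + (-1)·4; 5·(-2) + 2·2 + 4·4; (-4)·(-2) + 4·2 + (-1)·4) = (-26, 10, 12)
Ratio: 12/4 = 3.0000

3.0000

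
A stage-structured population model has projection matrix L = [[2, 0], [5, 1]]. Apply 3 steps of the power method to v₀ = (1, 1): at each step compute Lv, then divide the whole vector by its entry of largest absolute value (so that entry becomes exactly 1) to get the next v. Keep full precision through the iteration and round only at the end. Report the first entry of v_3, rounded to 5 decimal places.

Lv0 = (2.000000, 6.000000); divide by 6.000000 → v1 = (0.333333, 1.000000)
Lv1 = (0.666667, 2.666667); divide by 2.666667 → v2 = (0.250000, 1.000000)
Lv2 = (0.500000, 2.250000); divide by 2.250000 → v3 = (0.222222, 1.000000)
Requested entry of v3: 8/36 = 0.22222

0.22222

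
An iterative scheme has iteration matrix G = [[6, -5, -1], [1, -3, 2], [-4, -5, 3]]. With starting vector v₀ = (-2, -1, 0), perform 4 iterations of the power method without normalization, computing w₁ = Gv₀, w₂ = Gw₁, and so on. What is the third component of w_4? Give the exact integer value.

w1 = Gv₀ = (-7, 1, 13)
w2 = Gw1 = (-60, 16, 62)
w3 = Gw2 = (-502, 16, 346)
w4 = Gw3 = (-3438, 142, 2966)
The requested component of w4 is 2966.

2966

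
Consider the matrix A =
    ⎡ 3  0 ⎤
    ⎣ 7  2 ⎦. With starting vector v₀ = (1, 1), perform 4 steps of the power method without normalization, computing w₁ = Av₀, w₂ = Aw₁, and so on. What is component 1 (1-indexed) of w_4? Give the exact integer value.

81

w1 = Av₀ = (3·1 + 0·1; 7·1 + 2·1) = (3, 9)
w2 = Aw1 = (3·3 + 0·9; 7·3 + 2·9) = (9, 39)
w3 = Aw2 = (27, 141)
w4 = Aw3 = (81, 471)
The requested component of w4 is 81.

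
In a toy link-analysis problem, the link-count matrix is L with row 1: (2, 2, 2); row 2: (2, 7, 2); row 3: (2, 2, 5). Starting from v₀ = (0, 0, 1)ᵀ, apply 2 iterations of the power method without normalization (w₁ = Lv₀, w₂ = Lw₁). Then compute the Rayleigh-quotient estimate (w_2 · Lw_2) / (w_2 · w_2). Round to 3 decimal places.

w1 = Lv₀ = (2·0 + 2·0 + 2·1; 2·0 + 7·0 + 2·1; 2·0 + 2·0 + 5·1) = (2, 2, 5)
w2 = Lw1 = (2·2 + 2·2 + 2·5; 2·2 + 7·2 + 2·5; 2·2 + 2·2 + 5·5) = (18, 28, 33)
Lw2 = (158, 298, 257)
w2·Lw2 = 18·158 + 28·298 + 33·257 = 19669; w2·w2 = 18·18 + 28·28 + 33·33 = 2197
λ ≈ 19669/2197 = 8.953

λ ≈ 8.953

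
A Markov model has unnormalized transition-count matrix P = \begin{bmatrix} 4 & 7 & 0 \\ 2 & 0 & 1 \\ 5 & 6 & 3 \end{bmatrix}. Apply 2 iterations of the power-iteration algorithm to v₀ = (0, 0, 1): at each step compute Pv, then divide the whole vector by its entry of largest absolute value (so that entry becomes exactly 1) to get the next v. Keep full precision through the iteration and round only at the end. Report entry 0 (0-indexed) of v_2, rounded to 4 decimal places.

0.4667

Pv0 = (0.00000, 1.00000, 3.00000); divide by 3.00000 → v1 = (0.00000, 0.33333, 1.00000)
Pv1 = (2.33333, 1.00000, 5.00000); divide by 5.00000 → v2 = (0.46667, 0.20000, 1.00000)
Requested entry of v2: 7/15 = 0.4667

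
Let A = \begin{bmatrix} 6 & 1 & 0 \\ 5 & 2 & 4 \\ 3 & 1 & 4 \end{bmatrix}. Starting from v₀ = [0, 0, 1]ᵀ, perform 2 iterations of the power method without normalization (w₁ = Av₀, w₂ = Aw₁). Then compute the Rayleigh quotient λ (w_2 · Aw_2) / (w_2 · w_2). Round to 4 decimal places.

w1 = Av₀ = (0, 4, 4)
w2 = Aw1 = (4, 24, 20)
Aw2 = (48, 148, 116)
w2·Aw2 = 4·48 + 24·148 + 20·116 = 6064; w2·w2 = 4·4 + 24·24 + 20·20 = 992
λ ≈ 6064/992 = 6.1129

λ ≈ 6.1129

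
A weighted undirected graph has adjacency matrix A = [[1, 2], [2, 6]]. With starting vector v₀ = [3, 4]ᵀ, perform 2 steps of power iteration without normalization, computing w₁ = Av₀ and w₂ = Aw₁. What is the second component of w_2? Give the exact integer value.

w1 = Av₀ = (1·3 + 2·4; 2·3 + 6·4) = (11, 30)
w2 = Aw1 = (1·11 + 2·30; 2·11 + 6·30) = (71, 202)
The requested component of w2 is 202.

202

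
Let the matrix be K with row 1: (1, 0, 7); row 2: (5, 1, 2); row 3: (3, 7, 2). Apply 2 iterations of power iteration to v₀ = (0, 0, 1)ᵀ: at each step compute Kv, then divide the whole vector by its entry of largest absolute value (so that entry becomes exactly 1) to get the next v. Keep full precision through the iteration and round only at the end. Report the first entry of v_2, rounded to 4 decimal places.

0.5122

Kv0 = (7.00000, 2.00000, 2.00000); divide by 7.00000 → v1 = (1.00000, 0.28571, 0.28571)
Kv1 = (3.00000, 5.85714, 5.57143); divide by 5.85714 → v2 = (0.51220, 1.00000, 0.95122)
Requested entry of v2: 21/41 = 0.5122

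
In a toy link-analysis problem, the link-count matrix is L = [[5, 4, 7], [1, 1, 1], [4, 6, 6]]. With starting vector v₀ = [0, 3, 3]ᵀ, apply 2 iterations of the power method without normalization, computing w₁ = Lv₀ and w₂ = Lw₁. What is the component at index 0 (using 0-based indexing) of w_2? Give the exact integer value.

441

w1 = Lv₀ = (5·0 + 4·3 + 7·3; 1·0 + 1·3 + 1·3; 4·0 + 6·3 + 6·3) = (33, 6, 36)
w2 = Lw1 = (5·33 + 4·6 + 7·36; 1·33 + 1·6 + 1·36; 4·33 + 6·6 + 6·36) = (441, 75, 384)
The requested component of w2 is 441.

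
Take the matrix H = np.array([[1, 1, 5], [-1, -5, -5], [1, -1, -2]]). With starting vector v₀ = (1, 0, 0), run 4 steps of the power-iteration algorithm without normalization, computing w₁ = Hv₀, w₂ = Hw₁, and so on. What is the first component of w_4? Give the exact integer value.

w1 = Hv₀ = (1·1 + 1·0 + 5·0; (-1)·1 + (-5)·0 + (-5)·0; 1·1 + (-1)·0 + (-2)·0) = (1, -1, 1)
w2 = Hw1 = (1·1 + 1·(-1) + 5·1; (-1)·1 + (-5)·(-1) + (-5)·1; 1·1 + (-1)·(-1) + (-2)·1) = (5, -1, 0)
w3 = Hw2 = (4, 0, 6)
w4 = Hw3 = (34, -34, -8)
The requested component of w4 is 34.

34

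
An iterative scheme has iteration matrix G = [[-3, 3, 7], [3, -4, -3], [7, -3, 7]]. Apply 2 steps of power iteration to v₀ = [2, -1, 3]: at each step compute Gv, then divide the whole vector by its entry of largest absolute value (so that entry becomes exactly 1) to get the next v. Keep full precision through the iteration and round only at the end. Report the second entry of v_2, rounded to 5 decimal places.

-0.23631

Gv0 = (12.000000, 1.000000, 38.000000); divide by 38.000000 → v1 = (0.315789, 0.026316, 1.000000)
Gv1 = (6.131579, -2.157895, 9.131579); divide by 9.131579 → v2 = (0.671470, -0.236311, 1.000000)
Requested entry of v2: -82/347 = -0.23631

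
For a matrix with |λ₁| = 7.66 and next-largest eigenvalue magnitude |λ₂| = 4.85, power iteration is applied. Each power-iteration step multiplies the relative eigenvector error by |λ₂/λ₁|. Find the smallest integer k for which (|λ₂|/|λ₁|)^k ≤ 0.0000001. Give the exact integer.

36

|λ₂/λ₁| = 4.85/7.66 = 0.63316
Need k ≥ ln(0.0000001) / ln(0.63316) = -16.1181 / -0.4570 ≈ 35.267
Smallest integer k satisfying the bound: 36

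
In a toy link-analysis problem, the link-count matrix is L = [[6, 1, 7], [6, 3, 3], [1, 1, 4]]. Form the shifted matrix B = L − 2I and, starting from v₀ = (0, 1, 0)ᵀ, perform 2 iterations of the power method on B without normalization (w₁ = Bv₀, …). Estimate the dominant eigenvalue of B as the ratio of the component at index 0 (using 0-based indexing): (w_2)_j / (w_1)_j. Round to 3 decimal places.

12.000

B = L − 2I has rows (4, 1, 7); (6, 1, 3); (1, 1, 2)
w1 = Bv₀ = (4·0 + 1·1 + 7·0; 6·0 + 1·1 + 3·0; 1·0 + 1·1 + 2·0) = (1, 1, 1)
w2 = Bw1 = (4·1 + 1·1 + 7·1; 6·1 + 1·1 + 3·1; 1·1 + 1·1 + 2·1) = (12, 10, 4)
Ratio: 12/1 = 12.000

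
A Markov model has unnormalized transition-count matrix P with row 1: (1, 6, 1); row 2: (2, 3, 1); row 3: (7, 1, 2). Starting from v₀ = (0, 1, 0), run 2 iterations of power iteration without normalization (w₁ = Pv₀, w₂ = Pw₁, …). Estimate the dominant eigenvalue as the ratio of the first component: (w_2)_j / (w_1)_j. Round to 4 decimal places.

w1 = Pv₀ = (1·0 + 6·1 + 1·0; 2·0 + 3·1 + 1·0; 7·0 + 1·1 + 2·0) = (6, 3, 1)
w2 = Pw1 = (1·6 + 6·3 + 1·1; 2·6 + 3·3 + 1·1; 7·6 + 1·3 + 2·1) = (25, 22, 47)
Ratio at component: 25 / 6 = 4.1667

λ ≈ 4.1667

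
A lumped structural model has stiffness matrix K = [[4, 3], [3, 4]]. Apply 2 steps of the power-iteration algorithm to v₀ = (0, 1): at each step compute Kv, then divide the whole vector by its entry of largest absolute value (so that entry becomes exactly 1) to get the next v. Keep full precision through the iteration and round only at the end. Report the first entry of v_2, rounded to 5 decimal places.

0.96000

Kv0 = (3.000000, 4.000000); divide by 4.000000 → v1 = (0.750000, 1.000000)
Kv1 = (6.000000, 6.250000); divide by 6.250000 → v2 = (0.960000, 1.000000)
Requested entry of v2: 24/25 = 0.96000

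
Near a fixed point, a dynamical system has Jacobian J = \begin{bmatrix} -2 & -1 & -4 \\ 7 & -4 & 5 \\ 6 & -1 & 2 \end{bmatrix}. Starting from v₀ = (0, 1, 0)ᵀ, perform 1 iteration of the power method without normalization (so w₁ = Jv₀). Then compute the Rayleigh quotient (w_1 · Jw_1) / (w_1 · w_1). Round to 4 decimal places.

w1 = Jv₀ = ((-2)·0 + (-1)·1 + (-4)·0; 7·0 + (-4)·1 + 5·0; 6·0 + (-1)·1 + 2·0) = (-1, -4, -1)
Jw1 = (10, 4, -4)
w1·Jw1 = (-1)·10 + (-4)·4 + (-1)·(-4) = -22; w1·w1 = (-1)·(-1) + (-4)·(-4) + (-1)·(-1) = 18
λ ≈ -22/18 = -1.2222

λ ≈ -1.2222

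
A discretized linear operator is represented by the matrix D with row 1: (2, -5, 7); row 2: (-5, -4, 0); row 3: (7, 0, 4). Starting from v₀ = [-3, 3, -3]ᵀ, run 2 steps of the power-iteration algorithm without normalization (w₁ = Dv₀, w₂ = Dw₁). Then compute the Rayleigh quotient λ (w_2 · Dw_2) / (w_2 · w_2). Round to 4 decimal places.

10.3417

w1 = Dv₀ = (-42, 3, -33)
w2 = Dw1 = (-330, 198, -426)
Dw2 = (-4632, 858, -4014)
w2·Dw2 = (-330)·(-4632) + 198·858 + (-426)·(-4014) = 3408408; w2·w2 = (-330)·(-330) + 198·198 + (-426)·(-426) = 329580
λ ≈ 3408408/329580 = 10.3417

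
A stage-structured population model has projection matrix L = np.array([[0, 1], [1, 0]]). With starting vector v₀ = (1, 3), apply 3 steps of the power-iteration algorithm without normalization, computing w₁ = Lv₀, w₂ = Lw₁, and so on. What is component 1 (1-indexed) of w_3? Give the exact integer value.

3

w1 = Lv₀ = (0·1 + 1·3; 1·1 + 0·3) = (3, 1)
w2 = Lw1 = (0·3 + 1·1; 1·3 + 0·1) = (1, 3)
w3 = Lw2 = (3, 1)
The requested component of w3 is 3.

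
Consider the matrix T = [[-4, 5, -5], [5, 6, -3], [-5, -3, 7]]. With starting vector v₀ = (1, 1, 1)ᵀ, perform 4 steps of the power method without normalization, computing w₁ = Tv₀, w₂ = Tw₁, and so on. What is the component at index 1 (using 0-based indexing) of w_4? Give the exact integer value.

4399

w1 = Tv₀ = (-4, 8, -1)
w2 = Tw1 = (61, 31, -11)
w3 = Tw2 = (-34, 524, -475)
w4 = Tw3 = (5131, 4399, -4727)
The requested component of w4 is 4399.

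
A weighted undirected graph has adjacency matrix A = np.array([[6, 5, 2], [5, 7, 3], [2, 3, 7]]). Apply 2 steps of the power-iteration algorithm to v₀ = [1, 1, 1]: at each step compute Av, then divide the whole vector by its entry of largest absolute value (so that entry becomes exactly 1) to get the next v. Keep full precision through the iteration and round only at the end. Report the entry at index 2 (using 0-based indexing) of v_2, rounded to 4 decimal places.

0.7524

Av0 = (13.00000, 15.00000, 12.00000); divide by 15.00000 → v1 = (0.86667, 1.00000, 0.80000)
Av1 = (11.80000, 13.73333, 10.33333); divide by 13.73333 → v2 = (0.85922, 1.00000, 0.75243)
Requested entry of v2: 155/206 = 0.7524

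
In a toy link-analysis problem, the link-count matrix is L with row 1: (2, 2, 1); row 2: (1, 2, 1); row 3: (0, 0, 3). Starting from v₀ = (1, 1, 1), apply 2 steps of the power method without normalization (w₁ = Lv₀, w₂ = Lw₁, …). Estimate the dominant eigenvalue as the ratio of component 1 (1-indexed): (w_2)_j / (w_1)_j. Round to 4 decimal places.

w1 = Lv₀ = (5, 4, 3)
w2 = Lw1 = (21, 16, 9)
Ratio at component: 21 / 5 = 4.2000

λ ≈ 4.2000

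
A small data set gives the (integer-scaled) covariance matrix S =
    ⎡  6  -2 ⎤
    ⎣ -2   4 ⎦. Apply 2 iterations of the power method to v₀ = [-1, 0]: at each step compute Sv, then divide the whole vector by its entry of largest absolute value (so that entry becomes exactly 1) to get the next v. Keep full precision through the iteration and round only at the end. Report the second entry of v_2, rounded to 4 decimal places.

Sv0 = (-6.00000, 2.00000); divide by -6.00000 → v1 = (1.00000, -0.33333)
Sv1 = (6.66667, -3.33333); divide by 6.66667 → v2 = (1.00000, -0.50000)
Requested entry of v2: 20/-40 = -0.5000

-0.5000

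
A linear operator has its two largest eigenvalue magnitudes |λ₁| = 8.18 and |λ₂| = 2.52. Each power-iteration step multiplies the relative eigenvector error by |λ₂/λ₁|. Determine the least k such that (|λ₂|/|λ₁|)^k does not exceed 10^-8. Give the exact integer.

16

|λ₂/λ₁| = 2.52/8.18 = 0.30807
Need k ≥ ln(10^-8) / ln(0.30807) = -18.4207 / -1.1774 ≈ 15.645
Smallest integer k satisfying the bound: 16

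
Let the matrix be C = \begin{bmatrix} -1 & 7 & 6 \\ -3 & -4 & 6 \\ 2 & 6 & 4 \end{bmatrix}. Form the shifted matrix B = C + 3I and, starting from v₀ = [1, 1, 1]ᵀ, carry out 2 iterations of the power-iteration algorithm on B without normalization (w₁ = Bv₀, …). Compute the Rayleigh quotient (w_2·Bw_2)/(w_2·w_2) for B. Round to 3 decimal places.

B = C + 3I has rows (2, 7, 6); (-3, -1, 6); (2, 6, 7)
w1 = Bv₀ = (2·1 + 7·1 + 6·1; (-3)·1 + (-1)·1 + 6·1; 2·1 + 6·1 + 7·1) = (15, 2, 15)
w2 = Bw1 = (2·15 + 7·2 + 6·15; (-3)·15 + (-1)·2 + 6·15; 2·15 + 6·2 + 7·15) = (134, 43, 147)
Bw2 = (1451, 437, 1555)
w2·Bw2 = 441810; w2·w2 = 41414; μ ≈ 441810/41414 = 10.668

10.668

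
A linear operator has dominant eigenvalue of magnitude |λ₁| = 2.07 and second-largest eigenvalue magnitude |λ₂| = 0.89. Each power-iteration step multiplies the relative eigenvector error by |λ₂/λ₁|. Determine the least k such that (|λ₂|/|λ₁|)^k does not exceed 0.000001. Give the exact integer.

17

|λ₂/λ₁| = 0.89/2.07 = 0.42995
Need k ≥ ln(0.000001) / ln(0.42995) = -13.8155 / -0.8441 ≈ 16.367
Smallest integer k satisfying the bound: 17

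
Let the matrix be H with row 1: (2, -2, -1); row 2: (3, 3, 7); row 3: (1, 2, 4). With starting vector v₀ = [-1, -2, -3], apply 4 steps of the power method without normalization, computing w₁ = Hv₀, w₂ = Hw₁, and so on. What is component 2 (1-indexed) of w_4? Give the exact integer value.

w1 = Hv₀ = (5, -30, -17)
w2 = Hw1 = (87, -194, -123)
w3 = Hw2 = (685, -1182, -793)
w4 = Hw3 = (4527, -7042, -4851)
The requested component of w4 is -7042.

-7042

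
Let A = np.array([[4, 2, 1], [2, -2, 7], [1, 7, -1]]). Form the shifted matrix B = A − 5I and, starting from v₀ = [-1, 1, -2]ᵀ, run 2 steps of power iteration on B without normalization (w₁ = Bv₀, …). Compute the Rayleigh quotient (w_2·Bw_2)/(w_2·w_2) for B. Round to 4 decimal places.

-13.5655

B = A − 5I has rows (-1, 2, 1); (2, -7, 7); (1, 7, -6)
w1 = Bv₀ = (1, -23, 18)
w2 = Bw1 = (-29, 289, -268)
Bw2 = (339, -3957, 3602)
w2·Bw2 = -2118740; w2·w2 = 156186; μ ≈ -2118740/156186 = -13.5655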